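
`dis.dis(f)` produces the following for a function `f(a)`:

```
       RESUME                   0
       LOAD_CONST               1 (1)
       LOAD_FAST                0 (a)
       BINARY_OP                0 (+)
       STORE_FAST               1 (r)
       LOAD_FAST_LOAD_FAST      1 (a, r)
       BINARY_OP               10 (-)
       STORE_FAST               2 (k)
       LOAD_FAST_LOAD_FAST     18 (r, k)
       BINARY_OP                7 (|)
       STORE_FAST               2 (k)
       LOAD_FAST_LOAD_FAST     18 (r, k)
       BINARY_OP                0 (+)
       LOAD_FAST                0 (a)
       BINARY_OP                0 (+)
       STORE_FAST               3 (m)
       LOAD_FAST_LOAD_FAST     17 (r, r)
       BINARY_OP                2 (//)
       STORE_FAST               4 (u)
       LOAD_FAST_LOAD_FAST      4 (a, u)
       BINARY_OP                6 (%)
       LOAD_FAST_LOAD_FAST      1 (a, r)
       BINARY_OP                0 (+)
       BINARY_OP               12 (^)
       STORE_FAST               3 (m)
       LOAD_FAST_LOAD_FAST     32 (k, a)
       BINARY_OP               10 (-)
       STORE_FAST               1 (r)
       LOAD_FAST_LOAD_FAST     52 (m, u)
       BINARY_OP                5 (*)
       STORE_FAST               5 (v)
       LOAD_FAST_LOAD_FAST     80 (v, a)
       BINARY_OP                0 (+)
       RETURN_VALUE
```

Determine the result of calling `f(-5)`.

-14

LOAD_CONST → push 1. Stack: [1]
LOAD_FAST a → push -5. Stack: [1, -5]
BINARY_OP + → 1 + -5 = -4. Stack: [-4]
STORE_FAST r → r=-4. Stack: []
LOAD_FAST_LOAD_FAST a,r → push -5,-4. Stack: [-5, -4]
BINARY_OP - → -5 - -4 = -1. Stack: [-1]
STORE_FAST k → k=-1. Stack: []
LOAD_FAST_LOAD_FAST r,k → push -4,-1. Stack: [-4, -1]
BINARY_OP | → -4 | -1 = -1. Stack: [-1]
STORE_FAST k → k=-1. Stack: []
LOAD_FAST_LOAD_FAST r,k → push -4,-1. Stack: [-4, -1]
BINARY_OP + → -4 + -1 = -5. Stack: [-5]
LOAD_FAST a → push -5. Stack: [-5, -5]
BINARY_OP + → -5 + -5 = -10. Stack: [-10]
STORE_FAST m → m=-10. Stack: []
LOAD_FAST_LOAD_FAST r,r → push -4,-4. Stack: [-4, -4]
BINARY_OP // → -4 // -4 = 1. Stack: [1]
STORE_FAST u → u=1. Stack: []
LOAD_FAST_LOAD_FAST a,u → push -5,1. Stack: [-5, 1]
BINARY_OP % → -5 % 1 = 0. Stack: [0]
LOAD_FAST_LOAD_FAST a,r → push -5,-4. Stack: [0, -5, -4]
BINARY_OP + → -5 + -4 = -9. Stack: [0, -9]
BINARY_OP ^ → 0 ^ -9 = -9. Stack: [-9]
STORE_FAST m → m=-9. Stack: []
LOAD_FAST_LOAD_FAST k,a → push -1,-5. Stack: [-1, -5]
BINARY_OP - → -1 - -5 = 4. Stack: [4]
STORE_FAST r → r=4. Stack: []
LOAD_FAST_LOAD_FAST m,u → push -9,1. Stack: [-9, 1]
BINARY_OP * → -9 * 1 = -9. Stack: [-9]
STORE_FAST v → v=-9. Stack: []
LOAD_FAST_LOAD_FAST v,a → push -9,-5. Stack: [-9, -5]
BINARY_OP + → -9 + -5 = -14. Stack: [-14]
RETURN_VALUE → return -14.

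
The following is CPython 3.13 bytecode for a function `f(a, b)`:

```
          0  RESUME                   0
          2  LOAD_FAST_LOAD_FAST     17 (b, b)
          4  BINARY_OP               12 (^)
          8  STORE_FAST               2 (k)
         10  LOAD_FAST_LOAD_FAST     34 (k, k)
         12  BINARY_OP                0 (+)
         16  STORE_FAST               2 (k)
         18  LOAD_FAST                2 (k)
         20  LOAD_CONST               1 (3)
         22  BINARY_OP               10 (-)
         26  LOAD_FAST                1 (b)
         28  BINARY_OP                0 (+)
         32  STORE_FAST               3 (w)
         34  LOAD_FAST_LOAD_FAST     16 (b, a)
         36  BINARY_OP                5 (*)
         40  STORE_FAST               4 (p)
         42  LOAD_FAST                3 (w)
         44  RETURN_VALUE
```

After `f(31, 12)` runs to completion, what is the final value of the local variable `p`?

372

LOAD_FAST_LOAD_FAST b,b → push 12,12. Stack: [12, 12]
BINARY_OP ^ → 12 ^ 12 = 0. Stack: [0]
STORE_FAST k → k=0. Stack: []
LOAD_FAST_LOAD_FAST k,k → push 0,0. Stack: [0, 0]
BINARY_OP + → 0 + 0 = 0. Stack: [0]
STORE_FAST k → k=0. Stack: []
LOAD_FAST k → push 0. Stack: [0]
LOAD_CONST → push 3. Stack: [0, 3]
BINARY_OP - → 0 - 3 = -3. Stack: [-3]
LOAD_FAST b → push 12. Stack: [-3, 12]
BINARY_OP + → -3 + 12 = 9. Stack: [9]
STORE_FAST w → w=9. Stack: []
LOAD_FAST_LOAD_FAST b,a → push 12,31. Stack: [12, 31]
BINARY_OP * → 12 * 31 = 372. Stack: [372]
STORE_FAST p → p=372. Stack: []
LOAD_FAST w → push 9. Stack: [9]
RETURN_VALUE → return 9.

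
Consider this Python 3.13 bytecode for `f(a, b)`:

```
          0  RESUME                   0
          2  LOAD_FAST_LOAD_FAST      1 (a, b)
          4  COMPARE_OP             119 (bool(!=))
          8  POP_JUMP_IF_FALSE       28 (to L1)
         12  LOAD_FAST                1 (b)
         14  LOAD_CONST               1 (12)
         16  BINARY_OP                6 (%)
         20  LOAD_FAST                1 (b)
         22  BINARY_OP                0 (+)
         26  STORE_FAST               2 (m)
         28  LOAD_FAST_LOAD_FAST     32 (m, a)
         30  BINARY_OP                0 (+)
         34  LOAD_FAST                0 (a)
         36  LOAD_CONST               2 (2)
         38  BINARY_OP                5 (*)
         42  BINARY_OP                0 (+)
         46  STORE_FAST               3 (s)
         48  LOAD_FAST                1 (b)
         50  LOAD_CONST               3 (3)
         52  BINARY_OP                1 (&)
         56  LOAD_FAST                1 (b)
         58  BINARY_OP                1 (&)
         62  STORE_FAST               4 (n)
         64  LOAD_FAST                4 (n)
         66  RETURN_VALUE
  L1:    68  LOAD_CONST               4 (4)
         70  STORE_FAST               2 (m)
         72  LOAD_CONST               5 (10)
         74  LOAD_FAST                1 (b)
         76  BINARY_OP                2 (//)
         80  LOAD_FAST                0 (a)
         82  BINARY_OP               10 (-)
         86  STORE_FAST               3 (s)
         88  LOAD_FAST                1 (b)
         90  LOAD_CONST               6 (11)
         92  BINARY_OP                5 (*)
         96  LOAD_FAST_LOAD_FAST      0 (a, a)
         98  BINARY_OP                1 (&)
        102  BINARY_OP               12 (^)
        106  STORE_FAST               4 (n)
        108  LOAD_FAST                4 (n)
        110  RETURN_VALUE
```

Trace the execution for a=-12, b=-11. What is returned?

1

LOAD_FAST_LOAD_FAST a,b → push -12,-11. Stack: [-12, -11]
COMPARE_OP bool(!=) → -12 vs -11 = True. Stack: [True]
POP_JUMP_IF_FALSE → pop True; no jump. Stack: []
LOAD_FAST b → push -11. Stack: [-11]
LOAD_CONST → push 12. Stack: [-11, 12]
BINARY_OP % → -11 % 12 = 1. Stack: [1]
LOAD_FAST b → push -11. Stack: [1, -11]
BINARY_OP + → 1 + -11 = -10. Stack: [-10]
STORE_FAST m → m=-10. Stack: []
LOAD_FAST_LOAD_FAST m,a → push -10,-12. Stack: [-10, -12]
BINARY_OP + → -10 + -12 = -22. Stack: [-22]
LOAD_FAST a → push -12. Stack: [-22, -12]
LOAD_CONST → push 2. Stack: [-22, -12, 2]
BINARY_OP * → -12 * 2 = -24. Stack: [-22, -24]
BINARY_OP + → -22 + -24 = -46. Stack: [-46]
STORE_FAST s → s=-46. Stack: []
LOAD_FAST b → push -11. Stack: [-11]
LOAD_CONST → push 3. Stack: [-11, 3]
BINARY_OP & → -11 & 3 = 1. Stack: [1]
LOAD_FAST b → push -11. Stack: [1, -11]
BINARY_OP & → 1 & -11 = 1. Stack: [1]
STORE_FAST n → n=1. Stack: []
LOAD_FAST n → push 1. Stack: [1]
RETURN_VALUE → return 1.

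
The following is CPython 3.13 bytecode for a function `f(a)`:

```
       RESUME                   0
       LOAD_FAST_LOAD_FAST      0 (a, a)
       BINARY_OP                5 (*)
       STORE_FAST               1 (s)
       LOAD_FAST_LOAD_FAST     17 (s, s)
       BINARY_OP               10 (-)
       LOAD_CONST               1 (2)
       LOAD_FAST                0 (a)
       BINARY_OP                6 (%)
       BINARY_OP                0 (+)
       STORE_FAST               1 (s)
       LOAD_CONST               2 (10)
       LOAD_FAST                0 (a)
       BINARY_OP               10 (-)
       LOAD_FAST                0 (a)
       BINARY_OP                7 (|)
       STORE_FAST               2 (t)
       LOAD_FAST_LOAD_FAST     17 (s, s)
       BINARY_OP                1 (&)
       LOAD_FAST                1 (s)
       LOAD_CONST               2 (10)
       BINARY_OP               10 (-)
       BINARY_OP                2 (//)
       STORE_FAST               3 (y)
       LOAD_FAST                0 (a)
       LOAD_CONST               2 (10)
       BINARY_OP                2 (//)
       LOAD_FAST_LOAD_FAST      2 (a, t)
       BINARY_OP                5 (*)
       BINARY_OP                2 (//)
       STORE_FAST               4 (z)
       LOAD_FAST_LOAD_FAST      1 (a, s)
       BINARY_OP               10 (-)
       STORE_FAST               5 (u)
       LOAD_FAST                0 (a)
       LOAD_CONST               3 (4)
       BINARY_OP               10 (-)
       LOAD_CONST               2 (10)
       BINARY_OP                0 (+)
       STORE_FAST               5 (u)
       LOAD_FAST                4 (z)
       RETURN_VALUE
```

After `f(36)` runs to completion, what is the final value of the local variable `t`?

-26

LOAD_FAST_LOAD_FAST a,a → push 36,36. Stack: [36, 36]
BINARY_OP * → 36 * 36 = 1296. Stack: [1296]
STORE_FAST s → s=1296. Stack: []
LOAD_FAST_LOAD_FAST s,s → push 1296,1296. Stack: [1296, 1296]
BINARY_OP - → 1296 - 1296 = 0. Stack: [0]
LOAD_CONST → push 2. Stack: [0, 2]
LOAD_FAST a → push 36. Stack: [0, 2, 36]
BINARY_OP % → 2 % 36 = 2. Stack: [0, 2]
BINARY_OP + → 0 + 2 = 2. Stack: [2]
STORE_FAST s → s=2. Stack: []
LOAD_CONST → push 10. Stack: [10]
LOAD_FAST a → push 36. Stack: [10, 36]
BINARY_OP - → 10 - 36 = -26. Stack: [-26]
LOAD_FAST a → push 36. Stack: [-26, 36]
BINARY_OP | → -26 | 36 = -26. Stack: [-26]
STORE_FAST t → t=-26. Stack: []
LOAD_FAST_LOAD_FAST s,s → push 2,2. Stack: [2, 2]
BINARY_OP & → 2 & 2 = 2. Stack: [2]
LOAD_FAST s → push 2. Stack: [2, 2]
LOAD_CONST → push 10. Stack: [2, 2, 10]
BINARY_OP - → 2 - 10 = -8. Stack: [2, -8]
BINARY_OP // → 2 // -8 = -1. Stack: [-1]
STORE_FAST y → y=-1. Stack: []
LOAD_FAST a → push 36. Stack: [36]
LOAD_CONST → push 10. Stack: [36, 10]
BINARY_OP // → 36 // 10 = 3. Stack: [3]
LOAD_FAST_LOAD_FAST a,t → push 36,-26. Stack: [3, 36, -26]
BINARY_OP * → 36 * -26 = -936. Stack: [3, -936]
BINARY_OP // → 3 // -936 = -1. Stack: [-1]
STORE_FAST z → z=-1. Stack: []
LOAD_FAST_LOAD_FAST a,s → push 36,2. Stack: [36, 2]
BINARY_OP - → 36 - 2 = 34. Stack: [34]
STORE_FAST u → u=34. Stack: []
LOAD_FAST a → push 36. Stack: [36]
LOAD_CONST → push 4. Stack: [36, 4]
BINARY_OP - → 36 - 4 = 32. Stack: [32]
LOAD_CONST → push 10. Stack: [32, 10]
BINARY_OP + → 32 + 10 = 42. Stack: [42]
STORE_FAST u → u=42. Stack: []
LOAD_FAST z → push -1. Stack: [-1]
RETURN_VALUE → return -1.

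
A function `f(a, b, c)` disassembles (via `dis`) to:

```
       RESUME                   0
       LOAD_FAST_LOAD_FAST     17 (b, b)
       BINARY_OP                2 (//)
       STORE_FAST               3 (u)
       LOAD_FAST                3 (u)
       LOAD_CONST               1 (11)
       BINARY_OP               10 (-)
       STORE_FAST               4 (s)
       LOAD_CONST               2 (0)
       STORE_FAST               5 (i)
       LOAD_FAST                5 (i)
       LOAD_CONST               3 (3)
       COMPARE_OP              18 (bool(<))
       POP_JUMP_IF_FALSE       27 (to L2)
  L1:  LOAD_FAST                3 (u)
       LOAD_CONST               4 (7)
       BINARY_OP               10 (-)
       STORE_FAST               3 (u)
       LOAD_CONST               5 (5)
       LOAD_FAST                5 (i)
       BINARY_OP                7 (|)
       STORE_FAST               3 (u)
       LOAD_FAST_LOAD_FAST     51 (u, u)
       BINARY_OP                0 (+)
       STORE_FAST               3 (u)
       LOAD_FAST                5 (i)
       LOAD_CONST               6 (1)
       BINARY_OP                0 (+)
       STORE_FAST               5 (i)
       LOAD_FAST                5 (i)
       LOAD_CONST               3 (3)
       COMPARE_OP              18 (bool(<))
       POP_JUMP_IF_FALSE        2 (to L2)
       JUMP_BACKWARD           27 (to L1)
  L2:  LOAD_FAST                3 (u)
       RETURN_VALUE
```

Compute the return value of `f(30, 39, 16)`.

14

LOAD_FAST_LOAD_FAST b,b → push 39,39
BINARY_OP // → 39 // 39 = 1
STORE_FAST u → u=1
LOAD_FAST u → push 1
LOAD_CONST → push 11
BINARY_OP - → 1 - 11 = -10
STORE_FAST s → s=-10
LOAD_CONST → push 0
STORE_FAST i → i=0
LOAD_FAST i → push 0
LOAD_CONST → push 3
COMPARE_OP bool(<) → 0 vs 3 = True
POP_JUMP_IF_FALSE → pop True; no jump
LOAD_FAST u → push 1
LOAD_CONST → push 7
BINARY_OP - → 1 - 7 = -6
STORE_FAST u → u=-6
LOAD_CONST → push 5
LOAD_FAST i → push 0
BINARY_OP | → 5 | 0 = 5
STORE_FAST u → u=5
LOAD_FAST_LOAD_FAST u,u → push 5,5
BINARY_OP + → 5 + 5 = 10
STORE_FAST u → u=10
LOAD_FAST i → push 0
LOAD_CONST → push 1
BINARY_OP + → 0 + 1 = 1
STORE_FAST i → i=1
LOAD_FAST i → push 1
LOAD_CONST → push 3
COMPARE_OP bool(<) → 1 vs 3 = True
POP_JUMP_IF_FALSE → pop True; no jump
LOAD_FAST u → push 10
LOAD_CONST → push 7
BINARY_OP - → 10 - 7 = 3
STORE_FAST u → u=3
LOAD_CONST → push 5
LOAD_FAST i → push 1
BINARY_OP | → 5 | 1 = 5
STORE_FAST u → u=5
LOAD_FAST_LOAD_FAST u,u → push 5,5
BINARY_OP + → 5 + 5 = 10
STORE_FAST u → u=10
LOAD_FAST i → push 1
LOAD_CONST → push 1
BINARY_OP + → 1 + 1 = 2
STORE_FAST i → i=2
LOAD_FAST i → push 2
LOAD_CONST → push 3
COMPARE_OP bool(<) → 2 vs 3 = True
POP_JUMP_IF_FALSE → pop True; no jump
LOAD_FAST u → push 10
LOAD_CONST → push 7
BINARY_OP - → 10 - 7 = 3
STORE_FAST u → u=3
LOAD_CONST → push 5
LOAD_FAST i → push 2
BINARY_OP | → 5 | 2 = 7
STORE_FAST u → u=7
LOAD_FAST_LOAD_FAST u,u → push 7,7
BINARY_OP + → 7 + 7 = 14
STORE_FAST u → u=14
LOAD_FAST i → push 2
LOAD_CONST → push 1
BINARY_OP + → 2 + 1 = 3
STORE_FAST i → i=3
LOAD_FAST i → push 3
LOAD_CONST → push 3
COMPARE_OP bool(<) → 3 vs 3 = False
POP_JUMP_IF_FALSE → pop False; jump
LOAD_FAST u → push 14
RETURN_VALUE → return 14.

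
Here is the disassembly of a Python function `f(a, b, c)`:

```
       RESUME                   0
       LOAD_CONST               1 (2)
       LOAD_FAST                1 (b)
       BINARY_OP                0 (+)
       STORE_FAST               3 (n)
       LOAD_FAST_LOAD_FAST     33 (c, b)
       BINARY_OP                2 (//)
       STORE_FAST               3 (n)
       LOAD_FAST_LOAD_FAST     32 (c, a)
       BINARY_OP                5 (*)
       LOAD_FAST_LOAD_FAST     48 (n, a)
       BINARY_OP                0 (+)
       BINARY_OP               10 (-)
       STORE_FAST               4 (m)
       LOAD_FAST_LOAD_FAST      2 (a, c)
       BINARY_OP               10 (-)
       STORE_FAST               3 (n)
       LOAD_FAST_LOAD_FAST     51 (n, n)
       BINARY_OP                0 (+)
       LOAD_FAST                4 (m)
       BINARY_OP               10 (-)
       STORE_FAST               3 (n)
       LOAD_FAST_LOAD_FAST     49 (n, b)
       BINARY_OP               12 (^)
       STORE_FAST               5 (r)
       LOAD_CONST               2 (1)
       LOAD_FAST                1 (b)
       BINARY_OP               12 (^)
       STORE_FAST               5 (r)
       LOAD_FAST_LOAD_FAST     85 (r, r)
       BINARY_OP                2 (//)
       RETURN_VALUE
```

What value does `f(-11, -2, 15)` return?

1

LOAD_CONST → push 2. Stack: [2]
LOAD_FAST b → push -2. Stack: [2, -2]
BINARY_OP + → 2 + -2 = 0. Stack: [0]
STORE_FAST n → n=0. Stack: []
LOAD_FAST_LOAD_FAST c,b → push 15,-2. Stack: [15, -2]
BINARY_OP // → 15 // -2 = -8. Stack: [-8]
STORE_FAST n → n=-8. Stack: []
LOAD_FAST_LOAD_FAST c,a → push 15,-11. Stack: [15, -11]
BINARY_OP * → 15 * -11 = -165. Stack: [-165]
LOAD_FAST_LOAD_FAST n,a → push -8,-11. Stack: [-165, -8, -11]
BINARY_OP + → -8 + -11 = -19. Stack: [-165, -19]
BINARY_OP - → -165 - -19 = -146. Stack: [-146]
STORE_FAST m → m=-146. Stack: []
LOAD_FAST_LOAD_FAST a,c → push -11,15. Stack: [-11, 15]
BINARY_OP - → -11 - 15 = -26. Stack: [-26]
STORE_FAST n → n=-26. Stack: []
LOAD_FAST_LOAD_FAST n,n → push -26,-26. Stack: [-26, -26]
BINARY_OP + → -26 + -26 = -52. Stack: [-52]
LOAD_FAST m → push -146. Stack: [-52, -146]
BINARY_OP - → -52 - -146 = 94. Stack: [94]
STORE_FAST n → n=94. Stack: []
LOAD_FAST_LOAD_FAST n,b → push 94,-2. Stack: [94, -2]
BINARY_OP ^ → 94 ^ -2 = -96. Stack: [-96]
STORE_FAST r → r=-96. Stack: []
LOAD_CONST → push 1. Stack: [1]
LOAD_FAST b → push -2. Stack: [1, -2]
BINARY_OP ^ → 1 ^ -2 = -1. Stack: [-1]
STORE_FAST r → r=-1. Stack: []
LOAD_FAST_LOAD_FAST r,r → push -1,-1. Stack: [-1, -1]
BINARY_OP // → -1 // -1 = 1. Stack: [1]
RETURN_VALUE → return 1.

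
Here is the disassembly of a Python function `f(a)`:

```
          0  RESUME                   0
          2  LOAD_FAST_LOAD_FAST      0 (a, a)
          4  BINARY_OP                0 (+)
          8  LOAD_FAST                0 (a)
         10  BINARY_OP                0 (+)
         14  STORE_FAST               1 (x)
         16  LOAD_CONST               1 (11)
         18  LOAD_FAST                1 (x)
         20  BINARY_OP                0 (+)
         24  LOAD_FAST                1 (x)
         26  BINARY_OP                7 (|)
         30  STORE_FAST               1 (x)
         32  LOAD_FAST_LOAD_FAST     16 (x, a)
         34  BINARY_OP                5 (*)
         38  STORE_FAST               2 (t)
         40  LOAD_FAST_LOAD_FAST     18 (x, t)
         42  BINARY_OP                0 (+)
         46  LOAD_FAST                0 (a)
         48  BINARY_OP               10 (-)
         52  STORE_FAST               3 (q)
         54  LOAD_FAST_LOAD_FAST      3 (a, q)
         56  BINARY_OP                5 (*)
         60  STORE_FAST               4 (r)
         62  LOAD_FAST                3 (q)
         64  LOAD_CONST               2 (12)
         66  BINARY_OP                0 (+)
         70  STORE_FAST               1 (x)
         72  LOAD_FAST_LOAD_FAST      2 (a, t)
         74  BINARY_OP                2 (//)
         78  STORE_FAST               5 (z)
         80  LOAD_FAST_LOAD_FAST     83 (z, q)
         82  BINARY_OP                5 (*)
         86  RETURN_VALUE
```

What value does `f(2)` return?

0

LOAD_FAST_LOAD_FAST a,a → push 2,2. Stack: [2, 2]
BINARY_OP + → 2 + 2 = 4. Stack: [4]
LOAD_FAST a → push 2. Stack: [4, 2]
BINARY_OP + → 4 + 2 = 6. Stack: [6]
STORE_FAST x → x=6. Stack: []
LOAD_CONST → push 11. Stack: [11]
LOAD_FAST x → push 6. Stack: [11, 6]
BINARY_OP + → 11 + 6 = 17. Stack: [17]
LOAD_FAST x → push 6. Stack: [17, 6]
BINARY_OP | → 17 | 6 = 23. Stack: [23]
STORE_FAST x → x=23. Stack: []
LOAD_FAST_LOAD_FAST x,a → push 23,2. Stack: [23, 2]
BINARY_OP * → 23 * 2 = 46. Stack: [46]
STORE_FAST t → t=46. Stack: []
LOAD_FAST_LOAD_FAST x,t → push 23,46. Stack: [23, 46]
BINARY_OP + → 23 + 46 = 69. Stack: [69]
LOAD_FAST a → push 2. Stack: [69, 2]
BINARY_OP - → 69 - 2 = 67. Stack: [67]
STORE_FAST q → q=67. Stack: []
LOAD_FAST_LOAD_FAST a,q → push 2,67. Stack: [2, 67]
BINARY_OP * → 2 * 67 = 134. Stack: [134]
STORE_FAST r → r=134. Stack: []
LOAD_FAST q → push 67. Stack: [67]
LOAD_CONST → push 12. Stack: [67, 12]
BINARY_OP + → 67 + 12 = 79. Stack: [79]
STORE_FAST x → x=79. Stack: []
LOAD_FAST_LOAD_FAST a,t → push 2,46. Stack: [2, 46]
BINARY_OP // → 2 // 46 = 0. Stack: [0]
STORE_FAST z → z=0. Stack: []
LOAD_FAST_LOAD_FAST z,q → push 0,67. Stack: [0, 67]
BINARY_OP * → 0 * 67 = 0. Stack: [0]
RETURN_VALUE → return 0.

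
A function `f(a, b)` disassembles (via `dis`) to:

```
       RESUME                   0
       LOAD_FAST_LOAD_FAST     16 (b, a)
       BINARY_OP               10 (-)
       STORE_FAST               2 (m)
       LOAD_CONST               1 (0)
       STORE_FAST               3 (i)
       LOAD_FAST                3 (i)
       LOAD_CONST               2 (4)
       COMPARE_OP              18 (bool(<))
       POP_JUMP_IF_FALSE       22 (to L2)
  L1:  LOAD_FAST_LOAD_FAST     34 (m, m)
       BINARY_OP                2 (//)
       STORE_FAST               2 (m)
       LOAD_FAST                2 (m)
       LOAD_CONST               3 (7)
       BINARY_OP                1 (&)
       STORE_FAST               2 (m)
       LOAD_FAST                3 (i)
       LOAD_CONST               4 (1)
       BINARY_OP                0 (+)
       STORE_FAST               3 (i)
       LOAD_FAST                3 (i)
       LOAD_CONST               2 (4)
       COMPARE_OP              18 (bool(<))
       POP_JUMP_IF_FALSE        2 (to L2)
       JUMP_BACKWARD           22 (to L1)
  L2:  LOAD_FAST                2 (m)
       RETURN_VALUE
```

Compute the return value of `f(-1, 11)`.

1

LOAD_FAST_LOAD_FAST b,a → push 11,-1
BINARY_OP - → 11 - -1 = 12
STORE_FAST m → m=12
LOAD_CONST → push 0
STORE_FAST i → i=0
LOAD_FAST i → push 0
LOAD_CONST → push 4
COMPARE_OP bool(<) → 0 vs 4 = True
POP_JUMP_IF_FALSE → pop True; no jump
LOAD_FAST_LOAD_FAST m,m → push 12,12
BINARY_OP // → 12 // 12 = 1
STORE_FAST m → m=1
LOAD_FAST m → push 1
LOAD_CONST → push 7
BINARY_OP & → 1 & 7 = 1
STORE_FAST m → m=1
LOAD_FAST i → push 0
LOAD_CONST → push 1
BINARY_OP + → 0 + 1 = 1
STORE_FAST i → i=1
LOAD_FAST i → push 1
LOAD_CONST → push 4
COMPARE_OP bool(<) → 1 vs 4 = True
POP_JUMP_IF_FALSE → pop True; no jump
LOAD_FAST_LOAD_FAST m,m → push 1,1
BINARY_OP // → 1 // 1 = 1
STORE_FAST m → m=1
LOAD_FAST m → push 1
LOAD_CONST → push 7
BINARY_OP & → 1 & 7 = 1
STORE_FAST m → m=1
LOAD_FAST i → push 1
LOAD_CONST → push 1
BINARY_OP + → 1 + 1 = 2
STORE_FAST i → i=2
LOAD_FAST i → push 2
LOAD_CONST → push 4
COMPARE_OP bool(<) → 2 vs 4 = True
POP_JUMP_IF_FALSE → pop True; no jump
LOAD_FAST_LOAD_FAST m,m → push 1,1
BINARY_OP // → 1 // 1 = 1
STORE_FAST m → m=1
LOAD_FAST m → push 1
LOAD_CONST → push 7
BINARY_OP & → 1 & 7 = 1
STORE_FAST m → m=1
LOAD_FAST i → push 2
LOAD_CONST → push 1
BINARY_OP + → 2 + 1 = 3
STORE_FAST i → i=3
LOAD_FAST i → push 3
LOAD_CONST → push 4
COMPARE_OP bool(<) → 3 vs 4 = True
POP_JUMP_IF_FALSE → pop True; no jump
LOAD_FAST_LOAD_FAST m,m → push 1,1
BINARY_OP // → 1 // 1 = 1
STORE_FAST m → m=1
LOAD_FAST m → push 1
LOAD_CONST → push 7
BINARY_OP & → 1 & 7 = 1
STORE_FAST m → m=1
LOAD_FAST i → push 3
LOAD_CONST → push 1
BINARY_OP + → 3 + 1 = 4
STORE_FAST i → i=4
LOAD_FAST i → push 4
LOAD_CONST → push 4
COMPARE_OP bool(<) → 4 vs 4 = False
POP_JUMP_IF_FALSE → pop False; jump
LOAD_FAST m → push 1
RETURN_VALUE → return 1.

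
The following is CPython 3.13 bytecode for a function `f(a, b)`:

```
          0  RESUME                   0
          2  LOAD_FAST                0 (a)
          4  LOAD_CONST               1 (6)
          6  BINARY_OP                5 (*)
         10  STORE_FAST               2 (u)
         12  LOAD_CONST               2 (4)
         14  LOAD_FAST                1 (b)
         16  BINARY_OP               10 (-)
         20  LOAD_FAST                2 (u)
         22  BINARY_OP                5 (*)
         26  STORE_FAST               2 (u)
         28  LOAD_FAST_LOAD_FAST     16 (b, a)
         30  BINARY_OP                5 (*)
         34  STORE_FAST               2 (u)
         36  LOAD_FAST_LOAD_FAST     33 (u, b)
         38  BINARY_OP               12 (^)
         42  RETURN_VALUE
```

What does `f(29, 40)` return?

1184

LOAD_FAST a → push 29. Stack: [29]
LOAD_CONST → push 6. Stack: [29, 6]
BINARY_OP * → 29 * 6 = 174. Stack: [174]
STORE_FAST u → u=174. Stack: []
LOAD_CONST → push 4. Stack: [4]
LOAD_FAST b → push 40. Stack: [4, 40]
BINARY_OP - → 4 - 40 = -36. Stack: [-36]
LOAD_FAST u → push 174. Stack: [-36, 174]
BINARY_OP * → -36 * 174 = -6264. Stack: [-6264]
STORE_FAST u → u=-6264. Stack: []
LOAD_FAST_LOAD_FAST b,a → push 40,29. Stack: [40, 29]
BINARY_OP * → 40 * 29 = 1160. Stack: [1160]
STORE_FAST u → u=1160. Stack: []
LOAD_FAST_LOAD_FAST u,b → push 1160,40. Stack: [1160, 40]
BINARY_OP ^ → 1160 ^ 40 = 1184. Stack: [1184]
RETURN_VALUE → return 1184.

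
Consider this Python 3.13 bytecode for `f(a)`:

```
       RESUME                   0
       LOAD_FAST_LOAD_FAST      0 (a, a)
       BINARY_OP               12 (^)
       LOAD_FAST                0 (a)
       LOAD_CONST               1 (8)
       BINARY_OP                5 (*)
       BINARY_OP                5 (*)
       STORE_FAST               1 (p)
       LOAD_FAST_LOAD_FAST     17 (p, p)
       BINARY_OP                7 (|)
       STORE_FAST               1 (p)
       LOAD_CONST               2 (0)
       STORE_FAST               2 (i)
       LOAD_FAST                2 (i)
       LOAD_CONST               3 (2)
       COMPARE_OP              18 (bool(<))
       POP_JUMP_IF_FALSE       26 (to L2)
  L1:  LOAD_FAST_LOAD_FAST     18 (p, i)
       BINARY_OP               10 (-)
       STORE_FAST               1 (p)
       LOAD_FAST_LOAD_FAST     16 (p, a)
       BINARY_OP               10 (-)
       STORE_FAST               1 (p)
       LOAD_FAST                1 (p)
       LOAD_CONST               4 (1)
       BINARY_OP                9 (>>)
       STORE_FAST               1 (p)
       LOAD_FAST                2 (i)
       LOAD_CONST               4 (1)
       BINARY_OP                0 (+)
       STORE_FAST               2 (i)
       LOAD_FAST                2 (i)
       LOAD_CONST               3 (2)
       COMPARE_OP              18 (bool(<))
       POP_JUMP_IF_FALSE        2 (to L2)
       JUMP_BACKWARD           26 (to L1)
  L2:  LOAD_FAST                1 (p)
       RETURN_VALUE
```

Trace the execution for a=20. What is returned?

-16

LOAD_FAST_LOAD_FAST a,a → push 20,20. Stack: [20, 20]
BINARY_OP ^ → 20 ^ 20 = 0. Stack: [0]
LOAD_FAST a → push 20. Stack: [0, 20]
LOAD_CONST → push 8. Stack: [0, 20, 8]
BINARY_OP * → 20 * 8 = 160. Stack: [0, 160]
BINARY_OP * → 0 * 160 = 0. Stack: [0]
STORE_FAST p → p=0. Stack: []
LOAD_FAST_LOAD_FAST p,p → push 0,0. Stack: [0, 0]
BINARY_OP | → 0 | 0 = 0. Stack: [0]
STORE_FAST p → p=0. Stack: []
LOAD_CONST → push 0. Stack: [0]
STORE_FAST i → i=0. Stack: []
LOAD_FAST i → push 0. Stack: [0]
LOAD_CONST → push 2. Stack: [0, 2]
COMPARE_OP bool(<) → 0 vs 2 = True. Stack: [True]
POP_JUMP_IF_FALSE → pop True; no jump. Stack: []
LOAD_FAST_LOAD_FAST p,i → push 0,0. Stack: [0, 0]
BINARY_OP - → 0 - 0 = 0. Stack: [0]
STORE_FAST p → p=0. Stack: []
LOAD_FAST_LOAD_FAST p,a → push 0,20. Stack: [0, 20]
BINARY_OP - → 0 - 20 = -20. Stack: [-20]
STORE_FAST p → p=-20. Stack: []
LOAD_FAST p → push -20. Stack: [-20]
LOAD_CONST → push 1. Stack: [-20, 1]
BINARY_OP >> → -20 >> 1 = -10. Stack: [-10]
STORE_FAST p → p=-10. Stack: []
LOAD_FAST i → push 0. Stack: [0]
LOAD_CONST → push 1. Stack: [0, 1]
BINARY_OP + → 0 + 1 = 1. Stack: [1]
STORE_FAST i → i=1. Stack: []
LOAD_FAST i → push 1. Stack: [1]
LOAD_CONST → push 2. Stack: [1, 2]
COMPARE_OP bool(<) → 1 vs 2 = True. Stack: [True]
POP_JUMP_IF_FALSE → pop True; no jump. Stack: []
LOAD_FAST_LOAD_FAST p,i → push -10,1. Stack: [-10, 1]
BINARY_OP - → -10 - 1 = -11. Stack: [-11]
STORE_FAST p → p=-11. Stack: []
LOAD_FAST_LOAD_FAST p,a → push -11,20. Stack: [-11, 20]
BINARY_OP - → -11 - 20 = -31. Stack: [-31]
STORE_FAST p → p=-31. Stack: []
LOAD_FAST p → push -31. Stack: [-31]
LOAD_CONST → push 1. Stack: [-31, 1]
BINARY_OP >> → -31 >> 1 = -16. Stack: [-16]
STORE_FAST p → p=-16. Stack: []
LOAD_FAST i → push 1. Stack: [1]
LOAD_CONST → push 1. Stack: [1, 1]
BINARY_OP + → 1 + 1 = 2. Stack: [2]
STORE_FAST i → i=2. Stack: []
LOAD_FAST i → push 2. Stack: [2]
LOAD_CONST → push 2. Stack: [2, 2]
COMPARE_OP bool(<) → 2 vs 2 = False. Stack: [False]
POP_JUMP_IF_FALSE → pop False; jump. Stack: []
LOAD_FAST p → push -16. Stack: [-16]
RETURN_VALUE → return -16.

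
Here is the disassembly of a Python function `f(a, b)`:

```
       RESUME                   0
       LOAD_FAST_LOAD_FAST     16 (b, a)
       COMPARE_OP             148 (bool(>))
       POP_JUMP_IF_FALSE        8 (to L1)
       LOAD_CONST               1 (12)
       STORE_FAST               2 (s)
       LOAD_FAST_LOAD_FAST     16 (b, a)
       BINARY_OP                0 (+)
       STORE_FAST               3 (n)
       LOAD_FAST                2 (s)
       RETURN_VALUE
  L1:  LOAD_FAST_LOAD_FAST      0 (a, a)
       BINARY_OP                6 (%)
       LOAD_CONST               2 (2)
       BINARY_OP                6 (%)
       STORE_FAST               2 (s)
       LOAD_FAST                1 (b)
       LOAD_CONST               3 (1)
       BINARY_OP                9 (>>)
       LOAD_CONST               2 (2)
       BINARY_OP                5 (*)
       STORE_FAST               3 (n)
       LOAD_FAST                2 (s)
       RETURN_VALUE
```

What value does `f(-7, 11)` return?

LOAD_FAST_LOAD_FAST b,a → push 11,-7. Stack: [11, -7]
COMPARE_OP bool(>) → 11 vs -7 = True. Stack: [True]
POP_JUMP_IF_FALSE → pop True; no jump. Stack: []
LOAD_CONST → push 12. Stack: [12]
STORE_FAST s → s=12. Stack: []
LOAD_FAST_LOAD_FAST b,a → push 11,-7. Stack: [11, -7]
BINARY_OP + → 11 + -7 = 4. Stack: [4]
STORE_FAST n → n=4. Stack: []
LOAD_FAST s → push 12. Stack: [12]
RETURN_VALUE → return 12.

12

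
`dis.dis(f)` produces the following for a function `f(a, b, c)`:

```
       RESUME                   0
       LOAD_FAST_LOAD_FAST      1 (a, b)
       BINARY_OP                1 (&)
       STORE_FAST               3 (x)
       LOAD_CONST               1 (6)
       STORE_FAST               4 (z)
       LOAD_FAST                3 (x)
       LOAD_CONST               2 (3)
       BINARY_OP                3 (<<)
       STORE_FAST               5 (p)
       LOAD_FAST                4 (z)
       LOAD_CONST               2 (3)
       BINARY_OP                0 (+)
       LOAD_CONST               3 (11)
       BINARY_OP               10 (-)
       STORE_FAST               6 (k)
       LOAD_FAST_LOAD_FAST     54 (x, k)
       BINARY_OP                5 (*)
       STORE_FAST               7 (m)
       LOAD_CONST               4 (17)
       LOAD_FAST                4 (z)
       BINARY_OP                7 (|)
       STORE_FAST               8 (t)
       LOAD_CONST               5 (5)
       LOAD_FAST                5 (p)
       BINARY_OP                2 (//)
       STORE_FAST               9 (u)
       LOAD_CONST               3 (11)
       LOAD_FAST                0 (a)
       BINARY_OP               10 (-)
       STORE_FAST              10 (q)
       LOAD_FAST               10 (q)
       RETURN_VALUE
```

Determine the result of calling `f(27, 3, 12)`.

LOAD_FAST_LOAD_FAST a,b → push 27,3. Stack: [27, 3]
BINARY_OP & → 27 & 3 = 3. Stack: [3]
STORE_FAST x → x=3. Stack: []
LOAD_CONST → push 6. Stack: [6]
STORE_FAST z → z=6. Stack: []
LOAD_FAST x → push 3. Stack: [3]
LOAD_CONST → push 3. Stack: [3, 3]
BINARY_OP << → 3 << 3 = 24. Stack: [24]
STORE_FAST p → p=24. Stack: []
LOAD_FAST z → push 6. Stack: [6]
LOAD_CONST → push 3. Stack: [6, 3]
BINARY_OP + → 6 + 3 = 9. Stack: [9]
LOAD_CONST → push 11. Stack: [9, 11]
BINARY_OP - → 9 - 11 = -2. Stack: [-2]
STORE_FAST k → k=-2. Stack: []
LOAD_FAST_LOAD_FAST x,k → push 3,-2. Stack: [3, -2]
BINARY_OP * → 3 * -2 = -6. Stack: [-6]
STORE_FAST m → m=-6. Stack: []
LOAD_CONST → push 17. Stack: [17]
LOAD_FAST z → push 6. Stack: [17, 6]
BINARY_OP | → 17 | 6 = 23. Stack: [23]
STORE_FAST t → t=23. Stack: []
LOAD_CONST → push 5. Stack: [5]
LOAD_FAST p → push 24. Stack: [5, 24]
BINARY_OP // → 5 // 24 = 0. Stack: [0]
STORE_FAST u → u=0. Stack: []
LOAD_CONST → push 11. Stack: [11]
LOAD_FAST a → push 27. Stack: [11, 27]
BINARY_OP - → 11 - 27 = -16. Stack: [-16]
STORE_FAST q → q=-16. Stack: []
LOAD_FAST q → push -16. Stack: [-16]
RETURN_VALUE → return -16.

-16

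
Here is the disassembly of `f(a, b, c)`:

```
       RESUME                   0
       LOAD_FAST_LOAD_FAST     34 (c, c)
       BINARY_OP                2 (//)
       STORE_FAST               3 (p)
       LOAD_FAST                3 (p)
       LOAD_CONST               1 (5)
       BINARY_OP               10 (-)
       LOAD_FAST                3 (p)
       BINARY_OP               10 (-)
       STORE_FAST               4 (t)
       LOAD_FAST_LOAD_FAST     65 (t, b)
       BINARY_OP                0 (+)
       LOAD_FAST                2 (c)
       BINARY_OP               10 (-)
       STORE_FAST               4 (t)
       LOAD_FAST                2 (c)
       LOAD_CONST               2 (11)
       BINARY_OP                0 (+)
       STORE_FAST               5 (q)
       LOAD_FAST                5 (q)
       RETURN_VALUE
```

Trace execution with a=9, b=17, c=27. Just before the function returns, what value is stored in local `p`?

1

LOAD_FAST_LOAD_FAST c,c → push 27,27. Stack: [27, 27]
BINARY_OP // → 27 // 27 = 1. Stack: [1]
STORE_FAST p → p=1. Stack: []
LOAD_FAST p → push 1. Stack: [1]
LOAD_CONST → push 5. Stack: [1, 5]
BINARY_OP - → 1 - 5 = -4. Stack: [-4]
LOAD_FAST p → push 1. Stack: [-4, 1]
BINARY_OP - → -4 - 1 = -5. Stack: [-5]
STORE_FAST t → t=-5. Stack: []
LOAD_FAST_LOAD_FAST t,b → push -5,17. Stack: [-5, 17]
BINARY_OP + → -5 + 17 = 12. Stack: [12]
LOAD_FAST c → push 27. Stack: [12, 27]
BINARY_OP - → 12 - 27 = -15. Stack: [-15]
STORE_FAST t → t=-15. Stack: []
LOAD_FAST c → push 27. Stack: [27]
LOAD_CONST → push 11. Stack: [27, 11]
BINARY_OP + → 27 + 11 = 38. Stack: [38]
STORE_FAST q → q=38. Stack: []
LOAD_FAST q → push 38. Stack: [38]
RETURN_VALUE → return 38.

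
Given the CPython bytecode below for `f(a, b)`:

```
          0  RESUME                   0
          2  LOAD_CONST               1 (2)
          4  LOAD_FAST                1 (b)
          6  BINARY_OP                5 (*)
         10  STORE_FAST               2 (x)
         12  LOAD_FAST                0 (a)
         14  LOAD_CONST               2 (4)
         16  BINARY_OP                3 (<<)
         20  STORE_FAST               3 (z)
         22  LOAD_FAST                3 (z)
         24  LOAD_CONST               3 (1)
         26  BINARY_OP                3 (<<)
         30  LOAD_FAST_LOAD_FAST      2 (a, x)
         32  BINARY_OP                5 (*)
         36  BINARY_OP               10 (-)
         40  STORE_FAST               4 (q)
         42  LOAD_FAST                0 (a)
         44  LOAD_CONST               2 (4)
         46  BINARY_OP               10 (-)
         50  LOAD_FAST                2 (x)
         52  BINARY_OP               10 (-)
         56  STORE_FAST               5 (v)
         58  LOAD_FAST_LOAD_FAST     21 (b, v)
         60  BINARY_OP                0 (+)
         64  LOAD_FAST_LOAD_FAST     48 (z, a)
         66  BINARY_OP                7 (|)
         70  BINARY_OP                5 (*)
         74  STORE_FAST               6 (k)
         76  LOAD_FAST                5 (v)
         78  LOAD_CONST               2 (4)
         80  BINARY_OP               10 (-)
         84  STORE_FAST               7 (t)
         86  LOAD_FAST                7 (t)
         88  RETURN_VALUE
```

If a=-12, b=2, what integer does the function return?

-24

LOAD_CONST → push 2. Stack: [2]
LOAD_FAST b → push 2. Stack: [2, 2]
BINARY_OP * → 2 * 2 = 4. Stack: [4]
STORE_FAST x → x=4. Stack: []
LOAD_FAST a → push -12. Stack: [-12]
LOAD_CONST → push 4. Stack: [-12, 4]
BINARY_OP << → -12 << 4 = -192. Stack: [-192]
STORE_FAST z → z=-192. Stack: []
LOAD_FAST z → push -192. Stack: [-192]
LOAD_CONST → push 1. Stack: [-192, 1]
BINARY_OP << → -192 << 1 = -384. Stack: [-384]
LOAD_FAST_LOAD_FAST a,x → push -12,4. Stack: [-384, -12, 4]
BINARY_OP * → -12 * 4 = -48. Stack: [-384, -48]
BINARY_OP - → -384 - -48 = -336. Stack: [-336]
STORE_FAST q → q=-336. Stack: []
LOAD_FAST a → push -12. Stack: [-12]
LOAD_CONST → push 4. Stack: [-12, 4]
BINARY_OP - → -12 - 4 = -16. Stack: [-16]
LOAD_FAST x → push 4. Stack: [-16, 4]
BINARY_OP - → -16 - 4 = -20. Stack: [-20]
STORE_FAST v → v=-20. Stack: []
LOAD_FAST_LOAD_FAST b,v → push 2,-20. Stack: [2, -20]
BINARY_OP + → 2 + -20 = -18. Stack: [-18]
LOAD_FAST_LOAD_FAST z,a → push -192,-12. Stack: [-18, -192, -12]
BINARY_OP | → -192 | -12 = -12. Stack: [-18, -12]
BINARY_OP * → -18 * -12 = 216. Stack: [216]
STORE_FAST k → k=216. Stack: []
LOAD_FAST v → push -20. Stack: [-20]
LOAD_CONST → push 4. Stack: [-20, 4]
BINARY_OP - → -20 - 4 = -24. Stack: [-24]
STORE_FAST t → t=-24. Stack: []
LOAD_FAST t → push -24. Stack: [-24]
RETURN_VALUE → return -24.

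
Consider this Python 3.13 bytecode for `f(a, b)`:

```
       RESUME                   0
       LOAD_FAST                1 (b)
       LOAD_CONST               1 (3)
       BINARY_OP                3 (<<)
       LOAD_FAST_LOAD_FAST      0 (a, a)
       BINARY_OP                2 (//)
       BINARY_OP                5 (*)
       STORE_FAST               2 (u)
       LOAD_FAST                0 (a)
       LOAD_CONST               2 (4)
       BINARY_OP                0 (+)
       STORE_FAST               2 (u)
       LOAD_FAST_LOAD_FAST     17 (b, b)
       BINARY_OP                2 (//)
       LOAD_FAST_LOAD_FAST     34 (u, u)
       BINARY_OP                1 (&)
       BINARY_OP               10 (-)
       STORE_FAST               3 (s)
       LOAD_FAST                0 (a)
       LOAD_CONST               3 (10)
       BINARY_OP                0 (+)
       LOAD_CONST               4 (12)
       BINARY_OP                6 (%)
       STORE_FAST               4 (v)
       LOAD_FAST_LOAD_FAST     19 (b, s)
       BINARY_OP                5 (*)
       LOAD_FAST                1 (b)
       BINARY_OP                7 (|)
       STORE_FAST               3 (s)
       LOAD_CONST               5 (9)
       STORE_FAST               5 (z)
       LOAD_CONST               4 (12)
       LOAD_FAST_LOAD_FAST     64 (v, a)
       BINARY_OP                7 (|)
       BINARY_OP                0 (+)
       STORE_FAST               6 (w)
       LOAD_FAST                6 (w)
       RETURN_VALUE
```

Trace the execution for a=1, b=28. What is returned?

LOAD_FAST b → push 28. Stack: [28]
LOAD_CONST → push 3. Stack: [28, 3]
BINARY_OP << → 28 << 3 = 224. Stack: [224]
LOAD_FAST_LOAD_FAST a,a → push 1,1. Stack: [224, 1, 1]
BINARY_OP // → 1 // 1 = 1. Stack: [224, 1]
BINARY_OP * → 224 * 1 = 224. Stack: [224]
STORE_FAST u → u=224. Stack: []
LOAD_FAST a → push 1. Stack: [1]
LOAD_CONST → push 4. Stack: [1, 4]
BINARY_OP + → 1 + 4 = 5. Stack: [5]
STORE_FAST u → u=5. Stack: []
LOAD_FAST_LOAD_FAST b,b → push 28,28. Stack: [28, 28]
BINARY_OP // → 28 // 28 = 1. Stack: [1]
LOAD_FAST_LOAD_FAST u,u → push 5,5. Stack: [1, 5, 5]
BINARY_OP & → 5 & 5 = 5. Stack: [1, 5]
BINARY_OP - → 1 - 5 = -4. Stack: [-4]
STORE_FAST s → s=-4. Stack: []
LOAD_FAST a → push 1. Stack: [1]
LOAD_CONST → push 10. Stack: [1, 10]
BINARY_OP + → 1 + 10 = 11. Stack: [11]
LOAD_CONST → push 12. Stack: [11, 12]
BINARY_OP % → 11 % 12 = 11. Stack: [11]
STORE_FAST v → v=11. Stack: []
LOAD_FAST_LOAD_FAST b,s → push 28,-4. Stack: [28, -4]
BINARY_OP * → 28 * -4 = -112. Stack: [-112]
LOAD_FAST b → push 28. Stack: [-112, 28]
BINARY_OP | → -112 | 28 = -100. Stack: [-100]
STORE_FAST s → s=-100. Stack: []
LOAD_CONST → push 9. Stack: [9]
STORE_FAST z → z=9. Stack: []
LOAD_CONST → push 12. Stack: [12]
LOAD_FAST_LOAD_FAST v,a → push 11,1. Stack: [12, 11, 1]
BINARY_OP | → 11 | 1 = 11. Stack: [12, 11]
BINARY_OP + → 12 + 11 = 23. Stack: [23]
STORE_FAST w → w=23. Stack: []
LOAD_FAST w → push 23. Stack: [23]
RETURN_VALUE → return 23.

23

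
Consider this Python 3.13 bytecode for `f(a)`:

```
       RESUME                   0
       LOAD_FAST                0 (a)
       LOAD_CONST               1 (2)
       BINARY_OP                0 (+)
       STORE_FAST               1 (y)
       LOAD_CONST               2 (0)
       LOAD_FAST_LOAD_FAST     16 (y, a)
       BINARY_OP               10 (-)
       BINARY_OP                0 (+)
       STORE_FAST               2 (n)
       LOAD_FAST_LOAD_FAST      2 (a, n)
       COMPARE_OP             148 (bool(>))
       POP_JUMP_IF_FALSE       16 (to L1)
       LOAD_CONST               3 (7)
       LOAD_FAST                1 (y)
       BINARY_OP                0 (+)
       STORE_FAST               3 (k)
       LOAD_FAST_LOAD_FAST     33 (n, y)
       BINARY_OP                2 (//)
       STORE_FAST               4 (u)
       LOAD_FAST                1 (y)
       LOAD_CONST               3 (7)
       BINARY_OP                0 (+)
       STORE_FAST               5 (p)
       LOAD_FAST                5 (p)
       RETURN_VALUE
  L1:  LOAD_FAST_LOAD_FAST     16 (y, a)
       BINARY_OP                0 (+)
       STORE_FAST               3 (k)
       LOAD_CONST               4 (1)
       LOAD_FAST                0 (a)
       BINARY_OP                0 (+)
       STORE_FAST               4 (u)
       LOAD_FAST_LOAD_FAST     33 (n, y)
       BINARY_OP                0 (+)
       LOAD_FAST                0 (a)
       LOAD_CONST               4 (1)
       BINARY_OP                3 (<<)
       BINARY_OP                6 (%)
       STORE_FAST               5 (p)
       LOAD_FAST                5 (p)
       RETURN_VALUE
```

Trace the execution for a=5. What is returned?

14

LOAD_FAST a → push 5. Stack: [5]
LOAD_CONST → push 2. Stack: [5, 2]
BINARY_OP + → 5 + 2 = 7. Stack: [7]
STORE_FAST y → y=7. Stack: []
LOAD_CONST → push 0. Stack: [0]
LOAD_FAST_LOAD_FAST y,a → push 7,5. Stack: [0, 7, 5]
BINARY_OP - → 7 - 5 = 2. Stack: [0, 2]
BINARY_OP + → 0 + 2 = 2. Stack: [2]
STORE_FAST n → n=2. Stack: []
LOAD_FAST_LOAD_FAST a,n → push 5,2. Stack: [5, 2]
COMPARE_OP bool(>) → 5 vs 2 = True. Stack: [True]
POP_JUMP_IF_FALSE → pop True; no jump. Stack: []
LOAD_CONST → push 7. Stack: [7]
LOAD_FAST y → push 7. Stack: [7, 7]
BINARY_OP + → 7 + 7 = 14. Stack: [14]
STORE_FAST k → k=14. Stack: []
LOAD_FAST_LOAD_FAST n,y → push 2,7. Stack: [2, 7]
BINARY_OP // → 2 // 7 = 0. Stack: [0]
STORE_FAST u → u=0. Stack: []
LOAD_FAST y → push 7. Stack: [7]
LOAD_CONST → push 7. Stack: [7, 7]
BINARY_OP + → 7 + 7 = 14. Stack: [14]
STORE_FAST p → p=14. Stack: []
LOAD_FAST p → push 14. Stack: [14]
RETURN_VALUE → return 14.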